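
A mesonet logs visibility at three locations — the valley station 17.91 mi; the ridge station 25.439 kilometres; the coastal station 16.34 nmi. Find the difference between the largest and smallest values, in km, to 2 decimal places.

4.82 km

the valley station: 17.91 SM = 28.8234 km.
the coastal station: 16.34 nmi = 30.2617 km.
Spread: 30.2617 − 25.4390 = 4.82 km.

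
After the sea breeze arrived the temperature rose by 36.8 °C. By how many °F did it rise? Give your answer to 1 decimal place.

For a temperature change the 32° offset cancels: Δ°F = 36.8 × 1.8 = 66.2 °F.

66.2 °F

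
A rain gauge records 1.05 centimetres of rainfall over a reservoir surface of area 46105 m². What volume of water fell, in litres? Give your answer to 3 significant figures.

Depth: 1.05 cm × 10 = 10.5 mm.
1 mm over 1 m² is 1 L, so volume = 10.5 × 46105 = 484102.5 L ≈ 484000 L.

484000 litres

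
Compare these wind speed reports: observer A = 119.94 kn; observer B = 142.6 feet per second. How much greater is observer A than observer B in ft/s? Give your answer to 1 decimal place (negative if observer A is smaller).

59.8 ft/s

observer A: 119.94 kt = 202.436 ft/s.
Difference: 202.436 − 142.600 = 59.8 ft/s.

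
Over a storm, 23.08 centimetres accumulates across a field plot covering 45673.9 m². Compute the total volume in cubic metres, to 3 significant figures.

10500 cubic metres

Depth: 23.08 cm × 10 = 230.8 mm.
1 mm over 1 m² is 1 L, so volume = 230.8 × 45673.9 = 10541536 L = 10500 m³.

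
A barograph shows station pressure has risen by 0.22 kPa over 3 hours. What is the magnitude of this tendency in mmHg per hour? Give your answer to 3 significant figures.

0.22 kPa / 3 h × 7.50062 mmHg/kPa = 0.550 mmHg/h.

0.550 mmHg per hour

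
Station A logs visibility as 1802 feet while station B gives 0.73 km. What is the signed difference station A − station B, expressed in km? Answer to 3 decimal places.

-0.181 km

station A: 1802 ft = 0.54925 km.
Difference: 0.54925 − 0.73000 = -0.181 km.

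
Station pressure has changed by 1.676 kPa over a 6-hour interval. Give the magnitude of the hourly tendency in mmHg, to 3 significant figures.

1.676 kPa / 6 h × 7.50062 mmHg/kPa = 2.10 mmHg/h.

2.10 mmHg per hour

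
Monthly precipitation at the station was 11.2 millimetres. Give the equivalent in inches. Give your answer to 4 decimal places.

1 mm = 0.0393701 in, so 11.2 × 0.0393701 = 0.4409 in.

0.4409 in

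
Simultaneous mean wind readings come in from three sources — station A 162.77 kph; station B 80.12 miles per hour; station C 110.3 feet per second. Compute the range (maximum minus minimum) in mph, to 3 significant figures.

25.9 mph

station A: 162.77 km/h = 101.141 mph.
station C: 110.3 ft/s = 75.205 mph.
Spread: 101.141 − 75.205 = 25.9 mph.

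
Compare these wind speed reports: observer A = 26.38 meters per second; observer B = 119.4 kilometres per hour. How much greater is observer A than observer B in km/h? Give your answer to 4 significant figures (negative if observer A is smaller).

observer A: 26.38 m/s = 94.9680 km/h.
Difference: 94.9680 − 119.4000 = -24.43 km/h.

-24.43 km/h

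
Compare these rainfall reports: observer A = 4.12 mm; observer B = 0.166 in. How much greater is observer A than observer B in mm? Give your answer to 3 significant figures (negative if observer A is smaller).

-0.0964 mm

observer B: 0.166 in = 4.216400 mm.
Difference: 4.120000 − 4.216400 = -0.0964 mm.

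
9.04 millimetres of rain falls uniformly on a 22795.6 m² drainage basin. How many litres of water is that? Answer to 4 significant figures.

206100 litres

1 mm over 1 m² is 1 L, so volume = 9.04 × 22795.6 = 206072.22 L ≈ 206100 L.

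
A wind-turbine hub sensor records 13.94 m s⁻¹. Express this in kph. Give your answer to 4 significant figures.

1 m/s = 3.6 km/h, so 13.94 × 3.6 = 50.18 km/h.

50.18 km/h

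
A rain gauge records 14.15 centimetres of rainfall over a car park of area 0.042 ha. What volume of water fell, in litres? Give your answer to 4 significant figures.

59430 litres

Depth: 14.15 cm × 10 = 141.5 mm.
Area: 0.042 ha = 420 m².
1 mm over 1 m² is 1 L, so volume = 141.5 × 420 = 59430 L.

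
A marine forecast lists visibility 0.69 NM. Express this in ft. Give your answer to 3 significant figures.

1 nmi = 6076.12 ft, so 0.69 × 6076.12 = 4190 ft.

4190 ft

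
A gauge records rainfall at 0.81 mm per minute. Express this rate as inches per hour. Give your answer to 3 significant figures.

0.81 mm/minute × 0.0393701 in/mm × 60 minute/hour = 1.91 in/hour.

1.91 in/hour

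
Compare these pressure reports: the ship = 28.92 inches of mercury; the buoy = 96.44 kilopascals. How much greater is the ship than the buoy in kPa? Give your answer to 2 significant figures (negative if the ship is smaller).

1.5 kPa

the ship: 28.92 inHg = 97.934 kPa.
Difference: 97.934 − 96.440 = 1.5 kPa.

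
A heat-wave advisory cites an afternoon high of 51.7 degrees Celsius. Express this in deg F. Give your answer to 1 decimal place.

°F = °C × 9/5 + 32 = 51.7 × 1.8 + 32 = 125.1 °F.

125.1 °F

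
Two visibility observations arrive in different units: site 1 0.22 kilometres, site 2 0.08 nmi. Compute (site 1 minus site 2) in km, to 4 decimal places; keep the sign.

site 2: 0.08 nmi = 0.148160 km.
Difference: 0.220000 − 0.148160 = 0.0718 km.

0.0718 km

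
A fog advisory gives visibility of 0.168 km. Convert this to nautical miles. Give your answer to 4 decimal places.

1 km = 0.539957 nmi, so 0.168 × 0.539957 = 0.0907 nmi.

0.0907 nmi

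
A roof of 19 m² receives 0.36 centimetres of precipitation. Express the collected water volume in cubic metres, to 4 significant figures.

Depth: 0.36 cm × 10 = 3.6 mm.
1 mm over 1 m² is 1 L, so volume = 3.6 × 19 = 68.4 L = 0.06840 m³.

0.06840 cubic metres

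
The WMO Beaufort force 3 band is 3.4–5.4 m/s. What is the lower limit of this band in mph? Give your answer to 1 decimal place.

3.4–5.4 m/s × 2.237 = 7.6–12.1 mph.

7.6 mph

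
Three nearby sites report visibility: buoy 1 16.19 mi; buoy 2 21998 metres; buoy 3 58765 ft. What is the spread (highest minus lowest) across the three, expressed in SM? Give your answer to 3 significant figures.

5.06 SM

buoy 2: 21998 m = 13.6689 SM.
buoy 3: 58765 ft = 11.1297 SM.
Spread: 16.1900 − 11.1297 = 5.06 SM.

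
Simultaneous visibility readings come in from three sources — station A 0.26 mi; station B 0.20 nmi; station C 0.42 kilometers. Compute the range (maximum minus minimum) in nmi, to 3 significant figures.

station A: 0.26 SM = 0.225934 nmi.
station C: 0.42 km = 0.226782 nmi.
Spread: 0.226782 − 0.200000 = 0.0268 nmi.

0.0268 nmi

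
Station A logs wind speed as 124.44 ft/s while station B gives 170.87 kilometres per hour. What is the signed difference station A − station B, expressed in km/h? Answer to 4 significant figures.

station A: 124.44 ft/s = 136.5455 km/h.
Difference: 136.5455 − 170.8700 = -34.32 km/h.

-34.32 km/h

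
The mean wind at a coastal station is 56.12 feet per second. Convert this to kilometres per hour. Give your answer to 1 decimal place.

61.6 km/h

1 ft/s = 1.09728 km/h, so 56.12 × 1.09728 = 61.6 km/h.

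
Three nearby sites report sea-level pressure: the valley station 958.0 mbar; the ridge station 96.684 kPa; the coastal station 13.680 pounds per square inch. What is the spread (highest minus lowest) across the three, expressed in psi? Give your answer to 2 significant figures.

0.34 psi

the valley station: 958.0 mb = 13.8946 psi.
the ridge station: 96.684 kPa = 14.0228 psi.
Spread: 14.0228 − 13.6800 = 0.34 psi.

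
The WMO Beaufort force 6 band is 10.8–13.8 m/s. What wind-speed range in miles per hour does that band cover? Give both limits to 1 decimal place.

10.8–13.8 m/s × 2.237 = 24.2–30.9 mph.

24.2 to 30.9 mph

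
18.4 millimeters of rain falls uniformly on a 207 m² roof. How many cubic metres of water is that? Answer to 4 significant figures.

1 mm over 1 m² is 1 L, so volume = 18.4 × 207 = 3808.8 L = 3.809 m³.

3.809 cubic metres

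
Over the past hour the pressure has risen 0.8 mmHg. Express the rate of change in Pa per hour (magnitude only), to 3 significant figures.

0.8 mmHg / 1 h × 133.322 Pa/mmHg = 107 Pa/h.

107 Pa per hour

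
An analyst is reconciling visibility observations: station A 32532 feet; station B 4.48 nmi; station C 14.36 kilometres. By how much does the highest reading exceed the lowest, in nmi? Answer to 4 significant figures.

3.274 nmi

station A: 32532 ft = 5.35408 nmi.
station C: 14.36 km = 7.75378 nmi.
Spread: 7.75378 − 4.48000 = 3.274 nmi.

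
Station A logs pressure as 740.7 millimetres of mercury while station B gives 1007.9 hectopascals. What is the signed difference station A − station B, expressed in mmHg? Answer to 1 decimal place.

station B: 1007.9 hPa = 755.987 mmHg.
Difference: 740.700 − 755.987 = -15.3 mmHg.

-15.3 mmHg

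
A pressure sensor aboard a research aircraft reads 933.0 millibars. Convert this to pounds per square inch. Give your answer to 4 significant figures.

1 mb = 0.0145038 psi, so 933.0 × 0.0145038 = 13.53 psi.

13.53 psi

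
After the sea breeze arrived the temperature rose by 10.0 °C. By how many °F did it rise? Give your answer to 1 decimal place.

18.0 °F

A change of 1 °C equals a change of 1.8 °F: Δ°F = 10.0 × 1.8 = 18.0 °F.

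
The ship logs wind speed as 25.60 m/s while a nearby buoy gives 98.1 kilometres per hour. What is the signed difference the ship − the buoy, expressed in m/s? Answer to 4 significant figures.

-1.650 m/s

the buoy: 98.1 km/h = 27.25000 m/s.
Difference: 25.60000 − 27.25000 = -1.650 m/s.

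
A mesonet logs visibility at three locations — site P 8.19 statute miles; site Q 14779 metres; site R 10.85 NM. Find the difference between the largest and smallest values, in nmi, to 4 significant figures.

site P: 8.19 SM = 7.11692 nmi.
site Q: 14779 m = 7.98002 nmi.
Spread: 10.85000 − 7.11692 = 3.733 nmi.

3.733 nmi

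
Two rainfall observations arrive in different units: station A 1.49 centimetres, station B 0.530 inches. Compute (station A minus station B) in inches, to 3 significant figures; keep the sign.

station A: 1.49 cm = 0.586614 in.
Difference: 0.586614 − 0.530000 = 0.0566 in.

0.0566 in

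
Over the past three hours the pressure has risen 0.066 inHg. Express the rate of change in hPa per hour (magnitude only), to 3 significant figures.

0.745 hPa per hour

0.066 inHg / 3 h × 33.8639 hPa/inHg = 0.745 hPa/h.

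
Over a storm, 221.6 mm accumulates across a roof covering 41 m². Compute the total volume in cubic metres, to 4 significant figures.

1 mm over 1 m² is 1 L, so volume = 221.6 × 41 = 9085.6 L = 9.086 m³.

9.086 cubic metres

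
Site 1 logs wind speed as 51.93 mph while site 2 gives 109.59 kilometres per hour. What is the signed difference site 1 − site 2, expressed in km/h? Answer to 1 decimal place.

-26.0 km/h

site 1: 51.93 mph = 83.573 km/h.
Difference: 83.573 − 109.590 = -26.0 km/h.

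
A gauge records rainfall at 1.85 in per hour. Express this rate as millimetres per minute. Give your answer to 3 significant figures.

0.783 mm/minute

1.85 in/hour × 25.4 mm/in × 0.0166667 hour/minute = 0.783 mm/minute.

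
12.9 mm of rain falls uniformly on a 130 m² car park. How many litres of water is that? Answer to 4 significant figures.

1 mm over 1 m² is 1 L, so volume = 12.9 × 130 = 1677 L.

1677 litres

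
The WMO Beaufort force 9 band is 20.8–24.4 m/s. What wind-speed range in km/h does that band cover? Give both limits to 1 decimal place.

74.9 to 87.8 km/h

20.8–24.4 m/s × 3.6 = 74.9–87.8 km/h.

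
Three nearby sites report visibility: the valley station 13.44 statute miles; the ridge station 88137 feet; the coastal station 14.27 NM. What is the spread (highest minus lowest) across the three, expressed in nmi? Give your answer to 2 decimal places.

the valley station: 13.44 SM = 11.6790 nmi.
the ridge station: 88137 ft = 14.5055 nmi.
Spread: 14.5055 − 11.6790 = 2.83 nmi.

2.83 nmi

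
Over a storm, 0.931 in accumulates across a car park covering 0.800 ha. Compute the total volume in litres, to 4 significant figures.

189200 litres

Depth: 0.931 in × 25.4 = 23.6474 mm.
Area: 0.800 ha = 8000 m².
1 mm over 1 m² is 1 L, so volume = 23.6474 × 8000 = 189179.2 L ≈ 189200 L.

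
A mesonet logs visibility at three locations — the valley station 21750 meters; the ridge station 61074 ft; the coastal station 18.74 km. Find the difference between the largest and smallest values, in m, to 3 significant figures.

the ridge station: 61074 ft = 18615.36 m.
the coastal station: 18.74 km = 18740.00 m.
Spread: 21750.00 − 18615.36 = 3130 m.

3130 m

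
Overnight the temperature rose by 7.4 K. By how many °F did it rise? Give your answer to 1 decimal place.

13.3 °F

For a temperature change the 32° offset cancels: Δ°F = 7.4 × 1.8 = 13.3 °F.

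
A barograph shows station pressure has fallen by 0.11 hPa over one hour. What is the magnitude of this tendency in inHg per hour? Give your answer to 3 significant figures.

0.11 hPa / 1 h × 0.02953 inHg/hPa = 0.00325 inHg/h.

0.00325 inHg per hour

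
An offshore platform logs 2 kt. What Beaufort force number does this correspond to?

2 kt lies in the Beaufort 1 band (light air, 1–3 kt).

Beaufort force 1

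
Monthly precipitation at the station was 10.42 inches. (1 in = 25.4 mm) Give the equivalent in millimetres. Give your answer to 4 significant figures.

1 in = 25.4 mm, so 10.42 × 25.4 = 264.7 mm.

264.7 mm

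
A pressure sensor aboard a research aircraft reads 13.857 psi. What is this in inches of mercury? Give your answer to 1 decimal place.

28.2 inHg

1 psi = 2.03602 inHg, so 13.857 × 2.03602 = 28.2 inHg.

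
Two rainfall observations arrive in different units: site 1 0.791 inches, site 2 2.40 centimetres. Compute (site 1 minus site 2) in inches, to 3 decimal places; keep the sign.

-0.154 in

site 2: 2.40 cm = 0.94488 in.
Difference: 0.79100 − 0.94488 = -0.154 in.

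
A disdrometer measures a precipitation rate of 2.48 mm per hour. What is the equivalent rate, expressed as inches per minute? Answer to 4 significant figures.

0.001627 in/minute

2.48 mm/hour × 0.0393701 in/mm × 0.0166667 hour/minute = 0.001627 in/minute.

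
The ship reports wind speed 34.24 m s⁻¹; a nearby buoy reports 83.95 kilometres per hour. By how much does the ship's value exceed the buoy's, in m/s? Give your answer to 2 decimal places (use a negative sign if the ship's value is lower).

the buoy: 83.95 km/h = 23.3194 m/s.
Difference: 34.2400 − 23.3194 = 10.92 m/s.

10.92 m/s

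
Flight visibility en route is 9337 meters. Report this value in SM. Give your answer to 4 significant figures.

1 m = 0.000621371 SM, so 9337 × 0.000621371 = 5.802 SM.

5.802 SM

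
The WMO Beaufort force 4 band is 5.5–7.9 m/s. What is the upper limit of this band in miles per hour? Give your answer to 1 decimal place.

17.7 mph

5.5–7.9 m/s × 2.237 = 12.3–17.7 mph.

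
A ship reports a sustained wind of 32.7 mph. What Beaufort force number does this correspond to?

Beaufort force 7

32.7 mph = 14.6 m/s, which is Beaufort 7 (near gale, 13.9–17.1 m/s).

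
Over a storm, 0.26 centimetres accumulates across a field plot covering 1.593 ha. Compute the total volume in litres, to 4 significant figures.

Depth: 0.26 cm × 10 = 2.6 mm.
Area: 1.593 ha = 15930 m².
1 mm over 1 m² is 1 L, so volume = 2.6 × 15930 = 41418 L ≈ 41420 L.

41420 litres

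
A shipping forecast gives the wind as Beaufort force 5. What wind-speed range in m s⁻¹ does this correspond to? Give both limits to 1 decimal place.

Beaufort 5 (fresh breeze) spans 8.0–10.7 m/s.

8.0 to 10.7 m/s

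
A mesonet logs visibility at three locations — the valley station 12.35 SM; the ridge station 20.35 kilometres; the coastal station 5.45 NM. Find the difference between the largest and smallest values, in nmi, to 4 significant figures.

5.538 nmi

the valley station: 12.35 SM = 10.73186 nmi.
the ridge station: 20.35 km = 10.98812 nmi.
Spread: 10.98812 − 5.45000 = 5.538 nmi.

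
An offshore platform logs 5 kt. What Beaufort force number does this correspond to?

Beaufort force 2

5 kt lies in the Beaufort 2 band (light breeze, 4–6 kt).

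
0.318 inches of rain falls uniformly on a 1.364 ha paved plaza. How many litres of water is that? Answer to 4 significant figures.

110200 litres

Depth: 0.318 in × 25.4 = 8.0772 mm.
Area: 1.364 ha = 13640 m².
1 mm over 1 m² is 1 L, so volume = 8.0772 × 13640 = 110173.01 L ≈ 110200 L.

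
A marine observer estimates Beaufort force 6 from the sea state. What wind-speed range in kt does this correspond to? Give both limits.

Beaufort 6 (strong breeze) spans 22–27 knots.

22 to 27 kt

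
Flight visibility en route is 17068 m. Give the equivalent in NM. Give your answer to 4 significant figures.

9.216 nmi

1 m = 0.000539957 nmi, so 17068 × 0.000539957 = 9.216 nmi.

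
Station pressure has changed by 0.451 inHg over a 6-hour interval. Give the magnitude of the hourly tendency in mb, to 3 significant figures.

2.55 mb per hour

0.451 inHg / 6 h × 33.8639 mb/inHg = 2.55 mb/h.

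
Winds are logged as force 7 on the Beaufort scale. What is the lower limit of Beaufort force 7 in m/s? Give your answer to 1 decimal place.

13.9 m/s

Beaufort 7 (near gale) spans 13.9–17.1 m/s.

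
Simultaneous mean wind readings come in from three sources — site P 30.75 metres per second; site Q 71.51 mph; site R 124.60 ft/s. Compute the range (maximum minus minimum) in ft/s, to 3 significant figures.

23.7 ft/s

site P: 30.75 m/s = 100.886 ft/s.
site Q: 71.51 mph = 104.881 ft/s.
Spread: 124.600 − 100.886 = 23.7 ft/s.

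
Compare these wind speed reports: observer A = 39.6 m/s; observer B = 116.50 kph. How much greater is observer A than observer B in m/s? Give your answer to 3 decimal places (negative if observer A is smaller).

7.239 m/s

observer B: 116.50 km/h = 32.36111 m/s.
Difference: 39.60000 − 32.36111 = 7.239 m/s.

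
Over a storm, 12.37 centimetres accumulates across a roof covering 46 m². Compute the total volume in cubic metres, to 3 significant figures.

Depth: 12.37 cm × 10 = 123.7 mm.
1 mm over 1 m² is 1 L, so volume = 123.7 × 46 = 5690.2 L = 5.69 m³.

5.69 cubic metres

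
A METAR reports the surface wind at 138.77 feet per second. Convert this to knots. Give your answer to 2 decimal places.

82.22 kt

1 ft/s = 0.592484 kt, so 138.77 × 0.592484 = 82.22 kt.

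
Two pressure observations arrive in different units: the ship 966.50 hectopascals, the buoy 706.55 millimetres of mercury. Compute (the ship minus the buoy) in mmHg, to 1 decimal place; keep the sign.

18.4 mmHg

the ship: 966.50 hPa = 724.935 mmHg.
Difference: 724.935 − 706.550 = 18.4 mmHg.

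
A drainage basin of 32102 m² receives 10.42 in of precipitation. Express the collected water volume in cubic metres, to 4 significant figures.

8496 cubic metres

Depth: 10.42 in × 25.4 = 264.668 mm.
1 mm over 1 m² is 1 L, so volume = 264.668 × 32102 = 8496372.1 L = 8496 m³.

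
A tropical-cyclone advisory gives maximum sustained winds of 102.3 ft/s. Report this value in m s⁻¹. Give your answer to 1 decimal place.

1 ft/s = 0.3048 m/s, so 102.3 × 0.3048 = 31.2 m/s.

31.2 m/s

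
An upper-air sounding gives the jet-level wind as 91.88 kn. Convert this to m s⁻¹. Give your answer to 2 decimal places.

1 kt = 0.514444 m/s, so 91.88 × 0.514444 = 47.27 m/s.

47.27 m/s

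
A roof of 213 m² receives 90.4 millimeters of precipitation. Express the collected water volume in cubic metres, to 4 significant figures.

1 mm over 1 m² is 1 L, so volume = 90.4 × 213 = 19255.2 L = 19.26 m³.

19.26 cubic metres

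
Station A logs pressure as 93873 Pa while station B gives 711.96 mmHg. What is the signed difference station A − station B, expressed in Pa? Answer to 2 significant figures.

-1000 Pa

station B: 711.96 mmHg = 94920.21 Pa.
Difference: 93873.00 − 94920.21 = -1000 Pa.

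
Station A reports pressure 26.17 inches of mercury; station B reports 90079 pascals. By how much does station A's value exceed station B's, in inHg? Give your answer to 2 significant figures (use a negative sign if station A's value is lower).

station B: 90079 Pa = 26.6003 inHg.
Difference: 26.1700 − 26.6003 = -0.43 inHg.

-0.43 inHg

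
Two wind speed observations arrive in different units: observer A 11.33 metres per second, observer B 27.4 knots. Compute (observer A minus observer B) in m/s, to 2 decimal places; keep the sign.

-2.77 m/s

observer B: 27.4 kt = 14.0958 m/s.
Difference: 11.3300 − 14.0958 = -2.77 m/s.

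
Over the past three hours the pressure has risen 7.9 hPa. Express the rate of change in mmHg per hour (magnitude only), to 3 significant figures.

7.9 hPa / 3 h × 0.750062 mmHg/hPa = 1.98 mmHg/h.

1.98 mmHg per hour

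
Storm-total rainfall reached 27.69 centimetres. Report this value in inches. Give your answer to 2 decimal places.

1 cm = 0.393701 in, so 27.69 × 0.393701 = 10.90 in.

10.90 in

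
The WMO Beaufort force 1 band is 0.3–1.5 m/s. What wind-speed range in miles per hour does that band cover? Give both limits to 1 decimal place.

0.7 to 3.4 mph

0.3–1.5 m/s × 2.237 = 0.7–3.4 mph.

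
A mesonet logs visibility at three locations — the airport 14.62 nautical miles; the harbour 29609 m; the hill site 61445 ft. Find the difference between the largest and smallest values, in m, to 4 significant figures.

the airport: 14.62 nmi = 27076.24 m.
the hill site: 61445 ft = 18728.44 m.
Spread: 29609.00 − 18728.44 = 10880 m.

10880 m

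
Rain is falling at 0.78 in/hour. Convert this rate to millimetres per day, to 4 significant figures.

475.5 mm/day

0.78 in/hour × 25.4 mm/in × 24 hour/day = 475.5 mm/day.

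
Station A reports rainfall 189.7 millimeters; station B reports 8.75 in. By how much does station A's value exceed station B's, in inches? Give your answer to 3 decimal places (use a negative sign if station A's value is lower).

-1.281 in

station A: 189.7 mm = 7.468504 in.
Difference: 7.468504 − 8.750000 = -1.281 in.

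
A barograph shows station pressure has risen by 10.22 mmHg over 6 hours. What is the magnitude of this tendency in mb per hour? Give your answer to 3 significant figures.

10.22 mmHg / 6 h × 1.33322 mb/mmHg = 2.27 mb/h.

2.27 mb per hour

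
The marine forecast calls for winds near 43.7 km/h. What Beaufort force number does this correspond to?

43.7 km/h = 12.1 m/s, which is Beaufort 6 (strong breeze, 10.8–13.8 m/s).

Beaufort force 6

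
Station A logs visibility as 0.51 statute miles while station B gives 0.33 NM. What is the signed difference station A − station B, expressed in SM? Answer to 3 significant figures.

0.130 SM

station B: 0.33 nmi = 0.37976 SM.
Difference: 0.51000 − 0.37976 = 0.130 SM.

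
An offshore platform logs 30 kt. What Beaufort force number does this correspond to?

30 kt lies in the Beaufort 7 band (near gale, 28–33 kt).

Beaufort force 7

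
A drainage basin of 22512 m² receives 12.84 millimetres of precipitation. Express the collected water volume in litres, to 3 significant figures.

289000 litres

1 mm over 1 m² is 1 L, so volume = 12.84 × 22512 = 289054.08 L ≈ 289000 L.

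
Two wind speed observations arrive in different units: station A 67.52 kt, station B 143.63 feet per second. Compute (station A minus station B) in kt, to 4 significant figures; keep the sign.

-17.58 kt

station B: 143.63 ft/s = 85.0984 kt.
Difference: 67.5200 − 85.0984 = -17.58 kt.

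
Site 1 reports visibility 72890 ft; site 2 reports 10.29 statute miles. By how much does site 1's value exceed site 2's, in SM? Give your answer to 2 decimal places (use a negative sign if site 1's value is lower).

site 1: 72890 ft = 13.8049 SM.
Difference: 13.8049 − 10.2900 = 3.51 SM.

3.51 SM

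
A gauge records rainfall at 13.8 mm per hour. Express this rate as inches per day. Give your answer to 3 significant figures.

13.0 in/day

13.8 mm/hour × 0.0393701 in/mm × 24 hour/day = 13.0 in/day.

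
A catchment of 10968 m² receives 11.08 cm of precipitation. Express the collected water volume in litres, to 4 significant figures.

Depth: 11.08 cm × 10 = 110.8 mm.
1 mm over 1 m² is 1 L, so volume = 110.8 × 10968 = 1215254.4 L ≈ 1215000 L.

1215000 litres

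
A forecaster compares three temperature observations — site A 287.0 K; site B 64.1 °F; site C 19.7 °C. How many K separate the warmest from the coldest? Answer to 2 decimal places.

5.85 K

site A: 287.0 K = 13.850 °C.
site B: 64.1 °F = 17.833 °C.
Spread: 19.700 − 13.850 = 5.850 °C.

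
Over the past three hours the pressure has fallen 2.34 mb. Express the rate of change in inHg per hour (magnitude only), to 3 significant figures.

2.34 mb / 3 h × 0.02953 inHg/mb = 0.0230 inHg/h.

0.0230 inHg per hour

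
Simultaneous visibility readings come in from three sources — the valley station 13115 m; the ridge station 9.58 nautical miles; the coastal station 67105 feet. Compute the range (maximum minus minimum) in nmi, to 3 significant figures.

3.96 nmi

the valley station: 13115 m = 7.0815 nmi.
the coastal station: 67105 ft = 11.0441 nmi.
Spread: 11.0441 − 7.0815 = 3.96 nmi.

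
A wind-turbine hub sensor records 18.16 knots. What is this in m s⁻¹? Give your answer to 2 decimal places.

9.34 m/s

1 kt = 0.514444 m/s, so 18.16 × 0.514444 = 9.34 m/s.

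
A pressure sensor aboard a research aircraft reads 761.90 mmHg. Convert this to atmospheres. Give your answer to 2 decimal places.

1.00 atm

1 mmHg = 0.00131579 atm, so 761.90 × 0.00131579 = 1.00 atm.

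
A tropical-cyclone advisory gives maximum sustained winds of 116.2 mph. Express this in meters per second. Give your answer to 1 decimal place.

1 mph = 0.44704 m/s, so 116.2 × 0.44704 = 51.9 m/s.

51.9 m/s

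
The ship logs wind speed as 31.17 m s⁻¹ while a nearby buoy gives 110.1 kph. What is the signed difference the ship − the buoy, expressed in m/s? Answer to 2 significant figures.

the buoy: 110.1 km/h = 30.5833 m/s.
Difference: 31.1700 − 30.5833 = 0.59 m/s.

0.59 m/s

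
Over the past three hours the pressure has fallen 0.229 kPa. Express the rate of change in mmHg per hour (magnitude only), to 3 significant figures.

0.229 kPa / 3 h × 7.50062 mmHg/kPa = 0.573 mmHg/h.

0.573 mmHg per hour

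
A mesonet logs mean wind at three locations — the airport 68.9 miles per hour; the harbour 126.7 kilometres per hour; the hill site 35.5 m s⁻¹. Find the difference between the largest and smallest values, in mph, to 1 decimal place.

10.5 mph

the harbour: 126.7 km/h = 78.728 mph.
the hill site: 35.5 m/s = 79.411 mph.
Spread: 79.411 − 68.900 = 10.5 mph.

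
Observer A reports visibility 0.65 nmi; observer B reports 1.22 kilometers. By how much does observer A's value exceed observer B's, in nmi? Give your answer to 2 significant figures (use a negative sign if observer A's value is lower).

observer B: 1.22 km = 0.658747 nmi.
Difference: 0.650000 − 0.658747 = -0.0087 nmi.

-0.0087 nmi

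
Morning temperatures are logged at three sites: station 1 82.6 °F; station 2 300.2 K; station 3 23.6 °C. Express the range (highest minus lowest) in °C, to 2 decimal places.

station 1: 82.6 °F = 28.111 °C.
station 2: 300.2 K = 27.050 °C.
Spread: 28.111 − 23.600 = 4.511 °C.

4.51 °C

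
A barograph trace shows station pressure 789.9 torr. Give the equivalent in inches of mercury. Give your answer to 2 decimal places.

1 mmHg = 0.0393701 inHg, so 789.9 × 0.0393701 = 31.10 inHg.

31.10 inHg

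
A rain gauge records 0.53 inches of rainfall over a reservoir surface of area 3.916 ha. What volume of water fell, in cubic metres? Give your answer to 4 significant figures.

Depth: 0.53 in × 25.4 = 13.462 mm.
Area: 3.916 ha = 39160 m².
1 mm over 1 m² is 1 L, so volume = 13.462 × 39160 = 527171.92 L = 527.2 m³.

527.2 cubic metres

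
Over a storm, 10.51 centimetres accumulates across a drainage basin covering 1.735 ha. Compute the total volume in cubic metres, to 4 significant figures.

Depth: 10.51 cm × 10 = 105.1 mm.
Area: 1.735 ha = 17350 m².
1 mm over 1 m² is 1 L, so volume = 105.1 × 17350 = 1823485 L = 1823 m³.

1823 cubic metres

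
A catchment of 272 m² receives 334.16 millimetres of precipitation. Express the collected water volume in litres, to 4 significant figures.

1 mm over 1 m² is 1 L, so volume = 334.16 × 272 = 90891.52 L ≈ 90890 L.

90890 litres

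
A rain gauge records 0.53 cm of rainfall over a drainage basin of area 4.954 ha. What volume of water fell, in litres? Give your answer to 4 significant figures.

Depth: 0.53 cm × 10 = 5.3 mm.
Area: 4.954 ha = 49540 m².
1 mm over 1 m² is 1 L, so volume = 5.3 × 49540 = 262562 L ≈ 262600 L.

262600 litres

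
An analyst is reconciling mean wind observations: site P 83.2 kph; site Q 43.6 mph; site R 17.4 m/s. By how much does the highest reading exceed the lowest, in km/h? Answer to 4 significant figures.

20.56 km/h

site Q: 43.6 mph = 70.1674 km/h.
site R: 17.4 m/s = 62.6400 km/h.
Spread: 83.2000 − 62.6400 = 20.56 km/h.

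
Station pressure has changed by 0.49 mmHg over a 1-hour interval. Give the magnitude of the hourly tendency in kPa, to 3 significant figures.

0.49 mmHg / 1 h × 0.133322 kPa/mmHg = 0.0653 kPa/h.

0.0653 kPa per hour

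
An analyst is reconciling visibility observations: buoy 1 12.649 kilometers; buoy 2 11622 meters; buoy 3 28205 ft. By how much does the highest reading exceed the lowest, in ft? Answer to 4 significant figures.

buoy 1: 12.649 km = 41499.34 ft.
buoy 2: 11622 m = 38129.92 ft.
Spread: 41499.34 − 28205.00 = 13290 ft.

13290 ft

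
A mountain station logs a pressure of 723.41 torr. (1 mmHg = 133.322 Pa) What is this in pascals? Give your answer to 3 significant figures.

1 mmHg = 133.322 Pa, so 723.41 × 133.322 = 96400 Pa.

96400 Pa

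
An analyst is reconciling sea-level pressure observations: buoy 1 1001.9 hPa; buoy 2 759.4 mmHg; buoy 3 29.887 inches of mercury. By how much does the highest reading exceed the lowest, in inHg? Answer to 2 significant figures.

buoy 1: 1001.9 hPa = 29.5861 inHg.
buoy 2: 759.4 mmHg = 29.8976 inHg.
Spread: 29.8976 − 29.5861 = 0.31 inHg.

0.31 inHg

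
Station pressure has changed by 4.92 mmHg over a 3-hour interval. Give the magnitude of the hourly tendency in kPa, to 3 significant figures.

0.219 kPa per hour

4.92 mmHg / 3 h × 0.133322 kPa/mmHg = 0.219 kPa/h.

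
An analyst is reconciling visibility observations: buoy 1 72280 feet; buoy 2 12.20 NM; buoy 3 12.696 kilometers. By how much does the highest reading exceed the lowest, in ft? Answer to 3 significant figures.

32500 ft

buoy 2: 12.20 nmi = 74128.61 ft.
buoy 3: 12.696 km = 41653.54 ft.
Spread: 74128.61 − 41653.54 = 32500 ft.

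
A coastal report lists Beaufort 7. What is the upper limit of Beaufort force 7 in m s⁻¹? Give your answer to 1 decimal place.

17.1 m/s

Beaufort 7 (near gale) spans 13.9–17.1 m/s.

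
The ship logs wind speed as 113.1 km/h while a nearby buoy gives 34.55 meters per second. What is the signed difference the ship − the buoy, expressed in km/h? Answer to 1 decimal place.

-11.3 km/h

the buoy: 34.55 m/s = 124.380 km/h.
Difference: 113.100 − 124.380 = -11.3 km/h.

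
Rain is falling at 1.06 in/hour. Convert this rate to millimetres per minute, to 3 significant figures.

0.449 mm/minute

1.06 in/hour × 25.4 mm/in × 0.0166667 hour/minute = 0.449 mm/minute.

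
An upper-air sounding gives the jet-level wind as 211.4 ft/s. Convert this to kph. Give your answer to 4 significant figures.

232.0 km/h

1 ft/s = 1.09728 km/h, so 211.4 × 1.09728 = 232.0 km/h.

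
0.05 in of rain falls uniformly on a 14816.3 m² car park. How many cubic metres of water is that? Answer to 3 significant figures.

18.8 cubic metres

Depth: 0.05 in × 25.4 = 1.27 mm.
1 mm over 1 m² is 1 L, so volume = 1.27 × 14816.3 = 18816.701 L = 18.8 m³.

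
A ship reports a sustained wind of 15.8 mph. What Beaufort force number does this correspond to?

15.8 mph = 7.1 m/s, which is Beaufort 4 (moderate breeze, 5.5–7.9 m/s).

Beaufort force 4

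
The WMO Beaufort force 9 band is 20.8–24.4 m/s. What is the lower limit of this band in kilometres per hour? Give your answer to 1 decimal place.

74.9 km/h

20.8–24.4 m/s × 3.6 = 74.9–87.8 km/h.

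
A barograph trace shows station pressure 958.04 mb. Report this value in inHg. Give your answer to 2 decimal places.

28.29 inHg

1 mb = 0.02953 inHg, so 958.04 × 0.02953 = 28.29 inHg.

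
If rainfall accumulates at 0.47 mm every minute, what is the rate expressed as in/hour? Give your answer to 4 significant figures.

0.47 mm/minute × 0.0393701 in/mm × 60 minute/hour = 1.110 in/hour.

1.110 in/hour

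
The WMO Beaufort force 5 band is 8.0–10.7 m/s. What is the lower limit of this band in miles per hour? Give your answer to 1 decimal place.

17.9 mph

8.0–10.7 m/s × 2.237 = 17.9–23.9 mph.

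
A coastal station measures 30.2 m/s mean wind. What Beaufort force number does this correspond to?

30.2 m/s lies in the Beaufort 11 band (violent storm, 28.5–32.6 m/s).

Beaufort force 11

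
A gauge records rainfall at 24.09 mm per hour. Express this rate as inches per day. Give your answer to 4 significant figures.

24.09 mm/hour × 0.0393701 in/mm × 24 hour/day = 22.76 in/day.

22.76 in/day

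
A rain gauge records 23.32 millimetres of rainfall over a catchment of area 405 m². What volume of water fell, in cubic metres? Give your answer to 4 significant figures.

9.445 cubic metres

1 mm over 1 m² is 1 L, so volume = 23.32 × 405 = 9444.6 L = 9.445 m³.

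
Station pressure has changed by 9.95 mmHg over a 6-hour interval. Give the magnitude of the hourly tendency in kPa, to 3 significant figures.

9.95 mmHg / 6 h × 0.133322 kPa/mmHg = 0.221 kPa/h.

0.221 kPa per hour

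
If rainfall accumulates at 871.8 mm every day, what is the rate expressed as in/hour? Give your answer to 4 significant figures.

1.430 in/hour

871.8 mm/day × 0.0393701 in/mm × 0.0416667 day/hour = 1.430 in/hour.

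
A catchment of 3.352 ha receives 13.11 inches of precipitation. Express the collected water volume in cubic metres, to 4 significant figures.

11160 cubic metres

Depth: 13.11 in × 25.4 = 332.994 mm.
Area: 3.352 ha = 33520 m².
1 mm over 1 m² is 1 L, so volume = 332.994 × 33520 = 11161959 L = 11160 m³.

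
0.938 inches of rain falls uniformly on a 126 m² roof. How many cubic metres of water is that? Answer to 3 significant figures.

Depth: 0.938 in × 25.4 = 23.8252 mm.
1 mm over 1 m² is 1 L, so volume = 23.8252 × 126 = 3001.9752 L = 3.00 m³.

3.00 cubic metres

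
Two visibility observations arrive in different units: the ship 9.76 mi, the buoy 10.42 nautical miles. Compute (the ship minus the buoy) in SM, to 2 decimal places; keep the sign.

-2.23 SM

the buoy: 10.42 nmi = 11.9911 SM.
Difference: 9.7600 − 11.9911 = -2.23 SM.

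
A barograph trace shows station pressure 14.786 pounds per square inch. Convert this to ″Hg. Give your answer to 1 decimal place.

30.1 inHg

1 psi = 2.03602 inHg, so 14.786 × 2.03602 = 30.1 inHg.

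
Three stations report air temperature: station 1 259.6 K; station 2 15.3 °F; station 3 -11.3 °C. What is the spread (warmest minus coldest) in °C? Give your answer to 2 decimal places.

station 1: 259.6 K = -13.550 °C.
station 2: 15.3 °F = -9.278 °C.
Spread: (-9.278) − (-13.550) = 4.272 °C.

4.27 °C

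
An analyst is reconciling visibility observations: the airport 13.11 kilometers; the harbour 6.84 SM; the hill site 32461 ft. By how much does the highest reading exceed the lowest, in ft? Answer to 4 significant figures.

the airport: 13.11 km = 43011.81 ft.
the harbour: 6.84 SM = 36115.20 ft.
Spread: 43011.81 − 32461.00 = 10550 ft.

10550 ft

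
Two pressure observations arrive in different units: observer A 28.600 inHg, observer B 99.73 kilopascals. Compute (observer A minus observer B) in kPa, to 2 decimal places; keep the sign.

-2.88 kPa

observer A: 28.600 inHg = 96.8507 kPa.
Difference: 96.8507 − 99.7300 = -2.88 kPa.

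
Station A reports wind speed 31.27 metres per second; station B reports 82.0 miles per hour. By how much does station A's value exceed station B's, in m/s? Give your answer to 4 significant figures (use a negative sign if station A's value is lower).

-5.387 m/s

station B: 82.0 mph = 36.65728 m/s.
Difference: 31.27000 − 36.65728 = -5.387 m/s.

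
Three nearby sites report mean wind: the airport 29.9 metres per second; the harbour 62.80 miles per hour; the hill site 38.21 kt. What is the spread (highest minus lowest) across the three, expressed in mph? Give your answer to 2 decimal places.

the airport: 29.9 m/s = 66.8844 mph.
the hill site: 38.21 kt = 43.9713 mph.
Spread: 66.8844 − 43.9713 = 22.91 mph.

22.91 mph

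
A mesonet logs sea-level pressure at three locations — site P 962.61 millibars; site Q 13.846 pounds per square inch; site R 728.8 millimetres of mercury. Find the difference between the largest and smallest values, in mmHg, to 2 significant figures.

site P: 962.61 mb = 722.02 mmHg.
site Q: 13.846 psi = 716.04 mmHg.
Spread: 728.80 − 716.04 = 13 mmHg.

13 mmHg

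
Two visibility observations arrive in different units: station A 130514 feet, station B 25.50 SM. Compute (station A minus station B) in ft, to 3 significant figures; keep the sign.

station B: 25.50 SM = 134640.00 ft.
Difference: 130514.00 − 134640.00 = -4130 ft.

-4130 ft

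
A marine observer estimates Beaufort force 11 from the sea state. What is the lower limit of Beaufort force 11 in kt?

56 kt

Beaufort 11 (violent storm) spans 56–63 knots.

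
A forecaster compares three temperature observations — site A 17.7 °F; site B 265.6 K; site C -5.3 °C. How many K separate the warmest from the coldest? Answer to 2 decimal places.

site A: 17.7 °F = -7.944 °C.
site B: 265.6 K = -7.550 °C.
Spread: (-5.300) − (-7.944) = 2.644 °C.

2.64 K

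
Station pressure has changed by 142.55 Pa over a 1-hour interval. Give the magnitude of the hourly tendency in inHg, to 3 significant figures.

142.55 Pa / 1 h × 0.0002953 inHg/Pa = 0.0421 inHg/h.

0.0421 inHg per hour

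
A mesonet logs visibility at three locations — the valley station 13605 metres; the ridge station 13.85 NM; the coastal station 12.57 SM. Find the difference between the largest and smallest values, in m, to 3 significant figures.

12000 m

the ridge station: 13.85 nmi = 25650.20 m.
the coastal station: 12.57 SM = 20229.45 m.
Spread: 25650.20 − 13605.00 = 12000 m.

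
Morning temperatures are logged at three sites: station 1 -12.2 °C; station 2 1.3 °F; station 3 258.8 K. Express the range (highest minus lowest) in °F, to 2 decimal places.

station 2: 1.3 °F = -17.056 °C.
station 3: 258.8 K = -14.350 °C.
Spread: (-12.200) − (-17.056) = 4.856 °C = 8.74 °F.

8.74 °F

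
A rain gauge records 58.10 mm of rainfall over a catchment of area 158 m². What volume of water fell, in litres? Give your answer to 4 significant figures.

9180 litres

1 mm over 1 m² is 1 L, so volume = 58.1 × 158 = 9179.8 L ≈ 9180 L.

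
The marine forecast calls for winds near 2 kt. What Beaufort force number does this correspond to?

Beaufort force 1

2 kt lies in the Beaufort 1 band (light air, 1–3 kt).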